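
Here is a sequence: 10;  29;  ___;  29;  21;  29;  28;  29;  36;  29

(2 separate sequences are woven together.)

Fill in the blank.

15

Split by position mod 2 into 2 tracks.
Track A: 10, ?, 21, 28, 36. Triangular numbers n(n+1)/2 for n = 4, 5, ….
Track B: 29, 29, 29, 29, 29. Always 29.
The gap is track A's term 2; the rule gives 15.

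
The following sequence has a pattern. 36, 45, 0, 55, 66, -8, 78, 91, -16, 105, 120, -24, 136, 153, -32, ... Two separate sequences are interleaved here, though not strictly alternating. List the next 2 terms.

171, 190

Reading positions in blocks of 3 reveals the pattern AAB — 2 tracks woven together.
Subsequence A: 36, 45, 55, 66, 78, 91, 105, 120, 136, 153. The triangular numbers T_8, T_9, ….
Subsequence B: 0, -8, -16, -24, -32. Arithmetic with common difference −8.
Position 16 → subsequence A, term 11 = 171.
Position 17 falls in subsequence A as its term 12, giving 190.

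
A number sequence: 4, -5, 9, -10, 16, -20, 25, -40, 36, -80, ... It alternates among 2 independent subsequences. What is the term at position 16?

-640

Odd-indexed and even-indexed terms follow separate rules.
Track A: 4, 9, 16, 25, 36 (the squares 2², 3², 4², …).
Track B: -5, -10, -20, -40, -80 (geometric with ratio 2).
Term 16 comes from track B (its 8th entry): -640.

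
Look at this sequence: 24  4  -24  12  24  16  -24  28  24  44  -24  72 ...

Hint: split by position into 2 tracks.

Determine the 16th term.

The terms cycle through 2 interleaved subsequences.
Track A: 24, -24, 24, -24, 24, -24. The oscillation 24·(−1)^(n+1).
Track B: 4, 12, 16, 28, 44, 72. A Fibonacci-like recurrence a_n = a_{n-1} + a_{n-2}.
Term 16 comes from track B (its 8th entry): 188.

188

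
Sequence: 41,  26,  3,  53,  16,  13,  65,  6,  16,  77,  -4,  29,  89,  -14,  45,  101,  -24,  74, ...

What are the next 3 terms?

Split by position mod 3 into 3 tracks.
Track A = 41, 53, 65, 77, 89, 101: adding 12 each time.
Track B = 26, 16, 6, -4, -14, -24: arithmetic, step −10.
Track C = 3, 13, 16, 29, 45, 74: a Fibonacci-like recurrence a_n = a_{n-1} + a_{n-2}.
Position 19 falls in track A as its term 7, giving 113.
The 20th slot belongs to track B; its 7th term is -34.
The 21st slot belongs to track C; its 7th term is 119.

113, -34, 119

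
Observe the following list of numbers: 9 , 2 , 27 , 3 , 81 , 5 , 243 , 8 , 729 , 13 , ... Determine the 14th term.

Split by position mod 2 into 2 tracks.
Stream A: 9, 27, 81, 243, 729 — powers of 3.
Stream B: 2, 3, 5, 8, 13 — Fibonacci-style (each term is the sum of the two before it).
Term 14 comes from stream B (its 7th entry): 34.

34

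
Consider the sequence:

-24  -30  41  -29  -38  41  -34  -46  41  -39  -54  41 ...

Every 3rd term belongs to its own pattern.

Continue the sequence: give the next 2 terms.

-44, -62

The terms cycle through 3 interleaved subsequences.
Track A is -24, -29, -34, -39, which is subtracting 5 each time.
Track B is -30, -38, -46, -54, which is arithmetic, step −8.
Track C is 41, 41, 41, 41, which is always 41.
Term 13 comes from track A (its 5th entry): -44.
Position 14 falls in track B as its term 5, giving -62.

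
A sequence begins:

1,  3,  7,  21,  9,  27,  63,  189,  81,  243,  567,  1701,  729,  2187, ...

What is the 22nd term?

177147

Positions follow the repeating pattern AABB; grouping by letter gives 2 tracks.
Subsequence A: 1, 3, 9, 27, 81, 243, 729, 2187 (powers of 3).
Subsequence B: 7, 21, 63, 189, 567, 1701 (multiplying by 3 each time).
The 22nd slot belongs to subsequence A; its 12th term is 177147.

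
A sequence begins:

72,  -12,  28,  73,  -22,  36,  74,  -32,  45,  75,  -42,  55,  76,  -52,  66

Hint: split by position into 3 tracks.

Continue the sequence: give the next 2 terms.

77, -62

Split by position mod 3: positions 1, 4, 7, … form one track, and each other residue class forms its own.
Subsequence A: 72, 73, 74, 75, 76 — arithmetic with common difference +1.
Subsequence B: -12, -22, -32, -42, -52 — arithmetic, step −10.
Subsequence C: 28, 36, 45, 55, 66 — the triangular numbers T_7, T_8, ….
Term 16 comes from subsequence A (its 6th entry): 77.
The 17th slot belongs to subsequence B; its 6th term is -62.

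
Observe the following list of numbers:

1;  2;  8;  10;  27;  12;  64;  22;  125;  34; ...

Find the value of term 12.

56

Odd-indexed and even-indexed terms follow separate rules.
Track A is 1, 8, 27, 64, 125, which is the cubes 1³, 2³, 3³, ….
Track B is 2, 10, 12, 22, 34, which is each term equals the sum of the previous two.
Position 12 falls in track B as its term 6, giving 56.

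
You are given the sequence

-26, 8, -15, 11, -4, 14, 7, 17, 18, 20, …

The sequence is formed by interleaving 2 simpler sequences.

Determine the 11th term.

Split by position mod 2 into 2 tracks.
Track A: -26, -15, -4, 7, 18 (arithmetic, step +11).
Track B: 8, 11, 14, 17, 20 (arithmetic with common difference +3).
Position 11 → track A, term 6 = 29.

29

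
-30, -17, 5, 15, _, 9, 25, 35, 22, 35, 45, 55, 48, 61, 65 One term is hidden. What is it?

-4

The slot pattern repeats as AABB (period 4), so there are 2 interleaved tracks.
Stream A: -30, -17, ?, 9, 22, 35, 48, 61 (adding 13 each time).
Stream B: 5, 15, 25, 35, 45, 55, 65 (arithmetic with common difference +10).
So the missing entry in stream A is -4.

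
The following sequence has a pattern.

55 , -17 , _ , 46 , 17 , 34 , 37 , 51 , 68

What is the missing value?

0

Reading positions in blocks of 3 reveals the pattern ABB — 2 tracks woven together.
Stream A = 55, 46, 37: arithmetic with common difference −9.
Stream B = -17, ?, 17, 34, 51, 68: linear: a_n = -34 + 17·n.
Stream B's pattern makes the blank 0.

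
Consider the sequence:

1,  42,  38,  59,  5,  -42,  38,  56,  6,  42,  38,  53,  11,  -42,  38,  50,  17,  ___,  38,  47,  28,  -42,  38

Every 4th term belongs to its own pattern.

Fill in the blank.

Read the sequence 4 terms at a time; column i is its own pattern.
Stream A is 1, 5, 6, 11, 17, 28, which is a Fibonacci-like recurrence a_n = a_{n-1} + a_{n-2}.
Stream B is 42, -42, 42, -42, ?, -42, which is alternating ±42.
Stream C is 38, 38, 38, 38, 38, 38, which is always 38.
Stream D is 59, 56, 53, 50, 47, which is subtracting 3 each time.
So the missing entry in stream B is 42.

42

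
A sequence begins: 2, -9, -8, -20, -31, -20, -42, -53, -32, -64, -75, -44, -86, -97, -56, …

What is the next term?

The slot pattern repeats as AAB (period 3), so there are 2 interleaved tracks.
Track A = 2, -9, -20, -31, -42, -53, -64, -75, -86, -97: arithmetic with common difference −11.
Track B = -8, -20, -32, -44, -56: arithmetic, step −12.
Term 16 comes from track A (its 11th entry): -108.

-108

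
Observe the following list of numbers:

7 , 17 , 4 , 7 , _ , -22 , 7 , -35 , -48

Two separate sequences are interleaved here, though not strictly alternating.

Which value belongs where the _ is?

-9

Positions follow the repeating pattern ABB; grouping by letter gives 2 tracks.
Track A = 7, 7, 7: constant 7.
Track B = 17, 4, ?, -22, -35, -48: linear: a_n = 30 − 13·n.
Filling track B at index 3 by its rule yields -9.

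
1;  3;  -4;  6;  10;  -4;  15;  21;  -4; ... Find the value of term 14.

55

The slot pattern repeats as AAB (period 3), so there are 2 interleaved tracks.
Stream A: 1, 3, 6, 10, 15, 21 — the triangular numbers T_1, T_2, ….
Stream B: -4, -4, -4 — the constant sequence -4.
Position 14 → stream A, term 10 = 55.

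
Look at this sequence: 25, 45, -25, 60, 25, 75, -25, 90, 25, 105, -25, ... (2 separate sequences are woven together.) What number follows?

120

Odd-indexed and even-indexed terms follow separate rules.
Stream A: 25, -25, 25, -25, 25, -25 (the oscillation 25·(−1)^(n+1)).
Stream B: 45, 60, 75, 90, 105 (linear: a_n = 30 + 15·n).
Term 12 comes from stream B (its 6th entry): 120.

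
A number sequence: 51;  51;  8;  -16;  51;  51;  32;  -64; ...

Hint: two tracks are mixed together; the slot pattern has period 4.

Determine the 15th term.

Positions follow the repeating pattern AABB; grouping by letter gives 2 tracks.
Track A = 51, 51, 51, 51: always 51.
Track B = 8, -16, 32, -64: a geometric progression (common ratio -2).
Position 15 → track B, term 7 = 512.

512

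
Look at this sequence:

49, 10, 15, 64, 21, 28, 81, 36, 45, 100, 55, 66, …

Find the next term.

Positions follow the repeating pattern ABB; grouping by letter gives 2 tracks.
Subsequence A = 49, 64, 81, 100: perfect squares starting at 7².
Subsequence B = 10, 15, 21, 28, 36, 45, 55, 66: the triangular numbers T_4, T_5, ….
Position 13 → subsequence A, term 5 = 121.

121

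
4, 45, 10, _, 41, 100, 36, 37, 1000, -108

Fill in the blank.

-12

The terms cycle through 3 interleaved subsequences.
Track A is 4, ?, 36, -108, which is multiplying by -3 each time.
Track B is 45, 41, 37, which is subtracting 4 each time.
Track C is 10, 100, 1000, which is successive powers of 10.
Track A's pattern makes the blank -12.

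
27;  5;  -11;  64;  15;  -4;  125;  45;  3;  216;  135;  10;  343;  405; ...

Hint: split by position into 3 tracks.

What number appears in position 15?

Taking every 3rd term gives 3 separate tracks.
Subsequence A: 27, 64, 125, 216, 343 — perfect cubes starting at 3³.
Subsequence B: 5, 15, 45, 135, 405 — multiplying by 3 each time.
Subsequence C: -11, -4, 3, 10 — adding 7 each time.
Term 15 comes from subsequence C (its 5th entry): 17.

17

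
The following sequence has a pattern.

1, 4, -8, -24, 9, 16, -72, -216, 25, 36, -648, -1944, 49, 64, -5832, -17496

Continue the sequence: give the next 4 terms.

81, 100, -52488, -157464

Reading positions in blocks of 4 reveals the pattern AABB — 2 tracks woven together.
Track A is 1, 4, 9, 16, 25, 36, 49, 64, which is consecutive squares n² from n = 1.
Track B is -8, -24, -72, -216, -648, -1944, -5832, -17496, which is multiplying by 3 each time.
Term 17 comes from track A (its 9th entry): 81.
Position 18 falls in track A as its term 10, giving 100.
Term 19 comes from track B (its 9th entry): -52488.
Position 20 → track B, term 10 = -157464.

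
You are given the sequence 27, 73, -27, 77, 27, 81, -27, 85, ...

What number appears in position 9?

Odd-indexed and even-indexed terms follow separate rules.
Stream A: 27, -27, 27, -27. The oscillation 27·(−1)^(n+1).
Stream B: 73, 77, 81, 85. Linear: a_n = 69 + 4·n.
Position 9 falls in stream A as its term 5, giving 27.

27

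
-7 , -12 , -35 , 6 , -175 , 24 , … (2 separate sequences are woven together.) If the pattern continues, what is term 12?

78

The terms cycle through 2 interleaved subsequences.
Stream A = -7, -35, -175: geometric with ratio 5.
Stream B = -12, 6, 24: linear: a_n = -30 + 18·n.
Position 12 → stream B, term 6 = 78.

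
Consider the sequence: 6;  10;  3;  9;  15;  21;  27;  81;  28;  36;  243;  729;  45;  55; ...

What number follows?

2187

Positions follow the repeating pattern AABB; grouping by letter gives 2 tracks.
Track A is 6, 10, 15, 21, 28, 36, 45, 55, which is triangular numbers n(n+1)/2 for n = 3, 4, ….
Track B is 3, 9, 27, 81, 243, 729, which is powers of 3.
Position 15 → track B, term 7 = 2187.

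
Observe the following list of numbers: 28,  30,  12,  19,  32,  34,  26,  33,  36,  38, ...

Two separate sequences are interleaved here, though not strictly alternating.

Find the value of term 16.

Reading positions in blocks of 4 reveals the pattern AABB — 2 tracks woven together.
Track A: 28, 30, 32, 34, 36, 38 (arithmetic, step +2).
Track B: 12, 19, 26, 33 (arithmetic with common difference +7).
Term 16 comes from track B (its 8th entry): 61.

61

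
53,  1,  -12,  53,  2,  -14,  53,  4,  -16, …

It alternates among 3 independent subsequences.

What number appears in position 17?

The terms cycle through 3 interleaved subsequences.
Track A: 53, 53, 53 — always 53.
Track B: 1, 2, 4 — successive powers of 2.
Track C: -12, -14, -16 — linear: a_n = -10 − 2·n.
Position 17 falls in track B as its term 6, giving 32.

32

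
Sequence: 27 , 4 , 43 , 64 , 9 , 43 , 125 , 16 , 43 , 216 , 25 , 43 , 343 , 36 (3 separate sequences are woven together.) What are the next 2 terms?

43, 512

Read the sequence 3 terms at a time; column i is its own pattern.
Stream A is 27, 64, 125, 216, 343, which is consecutive cubes n³ from n = 3.
Stream B is 4, 9, 16, 25, 36, which is the squares 2², 3², 4², ….
Stream C is 43, 43, 43, 43, which is constant 43.
The 15th slot belongs to stream C; its 5th term is 43.
Position 16 falls in stream A as its term 6, giving 512.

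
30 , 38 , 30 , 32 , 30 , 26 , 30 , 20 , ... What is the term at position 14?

2

Odd-indexed and even-indexed terms follow separate rules.
Stream A: 30, 30, 30, 30. Always 30.
Stream B: 38, 32, 26, 20. Subtracting 6 each time.
Position 14 falls in stream B as its term 7, giving 2.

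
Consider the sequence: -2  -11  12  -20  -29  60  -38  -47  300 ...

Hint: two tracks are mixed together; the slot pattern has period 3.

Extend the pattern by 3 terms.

-56, -65, 1500

The slot pattern repeats as AAB (period 3), so there are 2 interleaved tracks.
Track A: -2, -11, -20, -29, -38, -47. Linear: a_n = 7 − 9·n.
Track B: 12, 60, 300. A geometric progression (common ratio 5).
The 10th slot belongs to track A; its 7th term is -56.
Position 11 → track A, term 8 = -65.
Term 12 comes from track B (its 4th entry): 1500.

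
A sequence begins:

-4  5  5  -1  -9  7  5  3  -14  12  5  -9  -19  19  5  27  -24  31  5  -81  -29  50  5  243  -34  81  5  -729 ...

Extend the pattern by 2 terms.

Taking every 4th term gives 4 separate tracks.
Track A: -4, -9, -14, -19, -24, -29, -34 (subtracting 5 each time).
Track B: 5, 7, 12, 19, 31, 50, 81 (a Fibonacci-like recurrence a_n = a_{n-1} + a_{n-2}).
Track C: 5, 5, 5, 5, 5, 5, 5 (constant 5).
Track D: -1, 3, -9, 27, -81, 243, -729 (geometric, ×-3 each step).
Position 29 → track A, term 8 = -39.
Position 30 → track B, term 8 = 131.

-39, 131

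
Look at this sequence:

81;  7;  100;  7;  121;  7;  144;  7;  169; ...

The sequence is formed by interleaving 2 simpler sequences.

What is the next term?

7

Odd-indexed and even-indexed terms follow separate rules.
Track A: 81, 100, 121, 144, 169 (perfect squares starting at 9²).
Track B: 7, 7, 7, 7 (constant 7).
Position 10 → track B, term 5 = 7.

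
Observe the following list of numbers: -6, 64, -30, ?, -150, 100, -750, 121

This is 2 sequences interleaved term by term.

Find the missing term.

Split by position mod 2 into 2 tracks.
Track A = -6, -30, -150, -750: geometric, ×5 each step.
Track B = 64, ?, 100, 121: consecutive squares n² from n = 8.
Track B's pattern makes the blank 81.

81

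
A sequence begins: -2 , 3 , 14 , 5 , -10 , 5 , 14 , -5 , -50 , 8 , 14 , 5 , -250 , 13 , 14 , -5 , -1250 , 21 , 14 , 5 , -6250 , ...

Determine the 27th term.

Split by position mod 4 into 4 tracks.
Track A: -2, -10, -50, -250, -1250, -6250 — geometric, ×5 each step.
Track B: 3, 5, 8, 13, 21 — Fibonacci-style (each term is the sum of the two before it).
Track C: 14, 14, 14, 14, 14 — constant 14.
Track D: 5, -5, 5, -5, 5 — the oscillation 5·(−1)^(n+1).
Position 27 falls in track C as its term 7, giving 14.

14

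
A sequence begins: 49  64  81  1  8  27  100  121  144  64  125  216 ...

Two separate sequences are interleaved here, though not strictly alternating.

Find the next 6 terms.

The slot pattern repeats as AAABBB (period 6), so there are 2 interleaved tracks.
Track A: 49, 64, 81, 100, 121, 144 — perfect squares starting at 7².
Track B: 1, 8, 27, 64, 125, 216 — consecutive cubes n³ from n = 1.
Position 13 falls in track A as its term 7, giving 169.
The 14th slot belongs to track A; its 8th term is 196.
Position 15 → track A, term 9 = 225.
The 16th slot belongs to track B; its 7th term is 343.
Term 17 comes from track B (its 8th entry): 512.
Position 18 → track B, term 9 = 729.

169, 196, 225, 343, 512, 729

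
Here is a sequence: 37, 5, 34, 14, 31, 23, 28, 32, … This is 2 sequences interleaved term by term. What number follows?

Odd-indexed and even-indexed terms follow separate rules.
Track A: 37, 34, 31, 28 (subtracting 3 each time).
Track B: 5, 14, 23, 32 (adding 9 each time).
Term 9 comes from track A (its 5th entry): 25.

25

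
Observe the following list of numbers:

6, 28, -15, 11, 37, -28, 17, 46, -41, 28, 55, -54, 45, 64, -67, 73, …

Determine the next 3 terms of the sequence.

73, -80, 118

Read the sequence 3 terms at a time; column i is its own pattern.
Stream A is 6, 11, 17, 28, 45, 73, which is a Fibonacci-like recurrence a_n = a_{n-1} + a_{n-2}.
Stream B is 28, 37, 46, 55, 64, which is adding 9 each time.
Stream C is -15, -28, -41, -54, -67, which is arithmetic with common difference −13.
Position 17 → stream B, term 6 = 73.
Position 18 → stream C, term 6 = -80.
The 19th slot belongs to stream A; its 7th term is 118.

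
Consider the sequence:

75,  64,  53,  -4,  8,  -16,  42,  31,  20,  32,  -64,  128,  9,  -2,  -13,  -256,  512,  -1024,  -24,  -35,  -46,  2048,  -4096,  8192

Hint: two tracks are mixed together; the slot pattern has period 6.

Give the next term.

The slot pattern repeats as AAABBB (period 6), so there are 2 interleaved tracks.
Track A = 75, 64, 53, 42, 31, 20, 9, -2, -13, -24, -35, -46: linear: a_n = 86 − 11·n.
Track B = -4, 8, -16, 32, -64, 128, -256, 512, -1024, 2048, -4096, 8192: multiplying by -2 each time.
Position 25 falls in track A as its term 13, giving -57.

-57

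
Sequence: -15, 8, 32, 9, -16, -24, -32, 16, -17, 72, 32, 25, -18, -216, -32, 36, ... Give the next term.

Taking every 4th term gives 4 separate tracks.
Stream A: -15, -16, -17, -18 — arithmetic, step −1.
Stream B: 8, -24, 72, -216 — geometric with ratio -3.
Stream C: 32, -32, 32, -32 — alternating ±32.
Stream D: 9, 16, 25, 36 — the squares 3², 4², 5², ….
The 17th slot belongs to stream A; its 5th term is -19.

-19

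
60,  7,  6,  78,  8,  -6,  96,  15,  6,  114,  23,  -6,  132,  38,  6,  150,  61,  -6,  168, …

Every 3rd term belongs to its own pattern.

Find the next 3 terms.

The terms cycle through 3 interleaved subsequences.
Stream A: 60, 78, 96, 114, 132, 150, 168 (arithmetic with common difference +18).
Stream B: 7, 8, 15, 23, 38, 61 (a Fibonacci-like recurrence a_n = a_{n-1} + a_{n-2}).
Stream C: 6, -6, 6, -6, 6, -6 (the oscillation 6·(−1)^(n+1)).
Position 20 → stream B, term 7 = 99.
The 21st slot belongs to stream C; its 7th term is 6.
The 22nd slot belongs to stream A; its 8th term is 186.

99, 6, 186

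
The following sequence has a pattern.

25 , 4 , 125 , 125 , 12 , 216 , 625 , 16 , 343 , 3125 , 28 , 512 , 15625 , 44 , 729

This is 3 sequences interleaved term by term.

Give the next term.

Split by position mod 3: positions 1, 4, 7, … form one track, and each other residue class forms its own.
Subsequence A: 25, 125, 625, 3125, 15625 (powers of 5).
Subsequence B: 4, 12, 16, 28, 44 (each term equals the sum of the previous two).
Subsequence C: 125, 216, 343, 512, 729 (the cubes 5³, 6³, 7³, …).
The 16th slot belongs to subsequence A; its 6th term is 78125.

78125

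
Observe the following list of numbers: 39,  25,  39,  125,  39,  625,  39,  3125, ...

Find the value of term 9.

39

Taking every 2nd term gives 2 separate tracks.
Stream A is 39, 39, 39, 39, which is constant 39.
Stream B is 25, 125, 625, 3125, which is successive powers of 5.
The 9th slot belongs to stream A; its 5th term is 39.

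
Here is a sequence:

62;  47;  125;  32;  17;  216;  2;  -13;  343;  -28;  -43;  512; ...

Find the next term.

-58

Reading positions in blocks of 3 reveals the pattern AAB — 2 tracks woven together.
Track A: 62, 47, 32, 17, 2, -13, -28, -43. Subtracting 15 each time.
Track B: 125, 216, 343, 512. Perfect cubes starting at 5³.
The 13th slot belongs to track A; its 9th term is -58.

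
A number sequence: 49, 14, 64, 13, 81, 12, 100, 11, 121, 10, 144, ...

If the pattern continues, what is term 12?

Taking every 2nd term gives 2 separate tracks.
Track A: 49, 64, 81, 100, 121, 144. The squares 7², 8², 9², ….
Track B: 14, 13, 12, 11, 10. Subtracting 1 each time.
Position 12 → track B, term 6 = 9.

9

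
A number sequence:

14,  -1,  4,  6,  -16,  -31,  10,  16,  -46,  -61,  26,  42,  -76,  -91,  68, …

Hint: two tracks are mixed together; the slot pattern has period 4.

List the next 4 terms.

The slot pattern repeats as AABB (period 4), so there are 2 interleaved tracks.
Subsequence A: 14, -1, -16, -31, -46, -61, -76, -91 — arithmetic, step −15.
Subsequence B: 4, 6, 10, 16, 26, 42, 68 — each term equals the sum of the previous two.
Position 16 falls in subsequence B as its term 8, giving 110.
The 17th slot belongs to subsequence A; its 9th term is -106.
The 18th slot belongs to subsequence A; its 10th term is -121.
Position 19 falls in subsequence B as its term 9, giving 178.

110, -106, -121, 178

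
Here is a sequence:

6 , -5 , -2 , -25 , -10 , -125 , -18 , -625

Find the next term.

Positions 1, 3, 5, … form one subsequence and positions 2, 4, 6, … form another.
Subsequence A: 6, -2, -10, -18. Arithmetic with common difference −8.
Subsequence B: -5, -25, -125, -625. Geometric with ratio 5.
The 9th slot belongs to subsequence A; its 5th term is -26.

-26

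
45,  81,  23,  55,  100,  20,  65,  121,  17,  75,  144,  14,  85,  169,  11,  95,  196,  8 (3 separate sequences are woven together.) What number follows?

The terms cycle through 3 interleaved subsequences.
Subsequence A: 45, 55, 65, 75, 85, 95 — arithmetic, step +10.
Subsequence B: 81, 100, 121, 144, 169, 196 — consecutive squares n² from n = 9.
Subsequence C: 23, 20, 17, 14, 11, 8 — linear: a_n = 26 − 3·n.
The 19th slot belongs to subsequence A; its 7th term is 105.

105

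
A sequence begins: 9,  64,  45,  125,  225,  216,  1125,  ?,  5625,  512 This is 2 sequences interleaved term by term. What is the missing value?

343

Split by position mod 2 into 2 tracks.
Track A = 9, 45, 225, 1125, 5625: geometric, ×5 each step.
Track B = 64, 125, 216, ?, 512: perfect cubes starting at 4³.
So the missing entry in track B is 343.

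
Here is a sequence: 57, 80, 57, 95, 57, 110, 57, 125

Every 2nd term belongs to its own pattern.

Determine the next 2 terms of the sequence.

57, 140

Taking every 2nd term gives 2 separate tracks.
Stream A: 57, 57, 57, 57 — constant 57.
Stream B: 80, 95, 110, 125 — arithmetic, step +15.
Position 9 falls in stream A as its term 5, giving 57.
Term 10 comes from stream B (its 5th entry): 140.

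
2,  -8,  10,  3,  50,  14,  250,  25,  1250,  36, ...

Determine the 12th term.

47

The terms cycle through 2 interleaved subsequences.
Subsequence A is 2, 10, 50, 250, 1250, which is geometric with ratio 5.
Subsequence B is -8, 3, 14, 25, 36, which is arithmetic with common difference +11.
Term 12 comes from subsequence B (its 6th entry): 47.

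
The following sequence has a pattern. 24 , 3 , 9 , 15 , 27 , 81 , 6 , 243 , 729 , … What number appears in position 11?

2187

Reading positions in blocks of 3 reveals the pattern ABB — 2 tracks woven together.
Stream A: 24, 15, 6 — subtracting 9 each time.
Stream B: 3, 9, 27, 81, 243, 729 — a geometric progression (common ratio 3).
Position 11 falls in stream B as its term 7, giving 2187.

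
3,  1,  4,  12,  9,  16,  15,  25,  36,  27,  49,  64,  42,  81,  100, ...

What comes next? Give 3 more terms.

Reading positions in blocks of 3 reveals the pattern ABB — 2 tracks woven together.
Stream A = 3, 12, 15, 27, 42: each term equals the sum of the previous two.
Stream B = 1, 4, 9, 16, 25, 36, 49, 64, 81, 100: the squares 1², 2², 3², ….
Position 16 → stream A, term 6 = 69.
Position 17 falls in stream B as its term 11, giving 121.
The 18th slot belongs to stream B; its 12th term is 144.

69, 121, 144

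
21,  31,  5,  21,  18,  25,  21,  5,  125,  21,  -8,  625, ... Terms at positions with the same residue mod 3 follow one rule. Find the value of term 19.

The terms cycle through 3 interleaved subsequences.
Track A: 21, 21, 21, 21. Constant 21.
Track B: 31, 18, 5, -8. Arithmetic, step −13.
Track C: 5, 25, 125, 625. Powers 5^1, 5^2, 5^3, ….
Term 19 comes from track A (its 7th entry): 21.

21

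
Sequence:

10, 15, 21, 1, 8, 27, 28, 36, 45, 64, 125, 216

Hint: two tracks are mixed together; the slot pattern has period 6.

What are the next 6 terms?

Positions follow the repeating pattern AAABBB; grouping by letter gives 2 tracks.
Subsequence A: 10, 15, 21, 28, 36, 45. Triangular numbers starting at T_4.
Subsequence B: 1, 8, 27, 64, 125, 216. Consecutive cubes n³ from n = 1.
Term 13 comes from subsequence A (its 7th entry): 55.
Position 14 → subsequence A, term 8 = 66.
Position 15 falls in subsequence A as its term 9, giving 78.
Position 16 falls in subsequence B as its term 7, giving 343.
Term 17 comes from subsequence B (its 8th entry): 512.
Position 18 → subsequence B, term 9 = 729.

55, 66, 78, 343, 512, 729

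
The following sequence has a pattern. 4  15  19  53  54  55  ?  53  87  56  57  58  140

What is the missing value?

Reading positions in blocks of 6 reveals the pattern AAABBB — 2 tracks woven together.
Track A = 4, 15, 19, ?, 53, 87, 140: Fibonacci-style (each term is the sum of the two before it).
Track B = 53, 54, 55, 56, 57, 58: arithmetic with common difference +1.
Filling track A at index 4 by its rule yields 34.

34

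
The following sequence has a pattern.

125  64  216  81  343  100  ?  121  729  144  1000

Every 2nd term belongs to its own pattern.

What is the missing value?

Positions 1, 3, 5, … form one subsequence and positions 2, 4, 6, … form another.
Stream A is 125, 216, 343, ?, 729, 1000, which is consecutive cubes n³ from n = 5.
Stream B is 64, 81, 100, 121, 144, which is perfect squares starting at 8².
The gap is stream A's term 4; the rule gives 512.

512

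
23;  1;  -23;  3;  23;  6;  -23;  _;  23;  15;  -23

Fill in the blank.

Odd-indexed and even-indexed terms follow separate rules.
Stream A = 23, -23, 23, -23, 23, -23: alternating ±23.
Stream B = 1, 3, 6, ?, 15: triangular numbers starting at T_1.
Stream B's pattern makes the blank 10.

10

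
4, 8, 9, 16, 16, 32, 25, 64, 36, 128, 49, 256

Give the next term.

Positions 1, 3, 5, … form one subsequence and positions 2, 4, 6, … form another.
Track A = 4, 9, 16, 25, 36, 49: consecutive squares n² from n = 2.
Track B = 8, 16, 32, 64, 128, 256: powers 2^3, 2^4, 2^5, ….
Position 13 falls in track A as its term 7, giving 64.

64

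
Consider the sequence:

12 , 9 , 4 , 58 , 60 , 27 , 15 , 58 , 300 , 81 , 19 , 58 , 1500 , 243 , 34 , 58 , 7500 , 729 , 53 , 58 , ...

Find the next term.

37500

Split by position mod 4 into 4 tracks.
Track A is 12, 60, 300, 1500, 7500, which is a geometric progression (common ratio 5).
Track B is 9, 27, 81, 243, 729, which is powers 3^2, 3^3, 3^4, ….
Track C is 4, 15, 19, 34, 53, which is a Fibonacci-like recurrence a_n = a_{n-1} + a_{n-2}.
Track D is 58, 58, 58, 58, 58, which is always 58.
Position 21 falls in track A as its term 6, giving 37500.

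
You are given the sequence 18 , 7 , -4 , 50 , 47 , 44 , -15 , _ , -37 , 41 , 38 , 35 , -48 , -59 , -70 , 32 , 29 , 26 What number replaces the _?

-26

Reading positions in blocks of 6 reveals the pattern AAABBB — 2 tracks woven together.
Track A = 18, 7, -4, -15, ?, -37, -48, -59, -70: arithmetic, step −11.
Track B = 50, 47, 44, 41, 38, 35, 32, 29, 26: arithmetic, step −3.
Filling track A at index 5 by its rule yields -26.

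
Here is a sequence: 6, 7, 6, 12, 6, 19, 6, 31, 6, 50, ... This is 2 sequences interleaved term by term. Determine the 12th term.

81

Odd-indexed and even-indexed terms follow separate rules.
Track A is 6, 6, 6, 6, 6, which is the constant sequence 6.
Track B is 7, 12, 19, 31, 50, which is each term equals the sum of the previous two.
The 12th slot belongs to track B; its 6th term is 81.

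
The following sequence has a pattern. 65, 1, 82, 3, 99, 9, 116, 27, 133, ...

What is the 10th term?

Positions 1, 3, 5, … form one subsequence and positions 2, 4, 6, … form another.
Track A: 65, 82, 99, 116, 133 — arithmetic, step +17.
Track B: 1, 3, 9, 27 — powers 3^0, 3^1, 3^2, ….
Term 10 comes from track B (its 5th entry): 81.

81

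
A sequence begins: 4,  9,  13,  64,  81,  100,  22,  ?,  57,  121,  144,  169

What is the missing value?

35

The slot pattern repeats as AAABBB (period 6), so there are 2 interleaved tracks.
Stream A: 4, 9, 13, 22, ?, 57 (a Fibonacci-like recurrence a_n = a_{n-1} + a_{n-2}).
Stream B: 64, 81, 100, 121, 144, 169 (the squares 8², 9², 10², …).
Filling stream A at index 5 by its rule yields 35.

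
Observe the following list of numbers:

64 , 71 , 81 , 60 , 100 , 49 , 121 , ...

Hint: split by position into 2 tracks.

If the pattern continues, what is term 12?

Taking every 2nd term gives 2 separate tracks.
Track A: 64, 81, 100, 121 — consecutive squares n² from n = 8.
Track B: 71, 60, 49 — arithmetic, step −11.
Position 12 → track B, term 6 = 16.

16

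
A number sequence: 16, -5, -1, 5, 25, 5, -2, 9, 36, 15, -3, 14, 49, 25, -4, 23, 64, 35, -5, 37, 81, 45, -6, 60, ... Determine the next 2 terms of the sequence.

100, 55

Split by position mod 4 into 4 tracks.
Subsequence A: 16, 25, 36, 49, 64, 81. The squares 4², 5², 6², ….
Subsequence B: -5, 5, 15, 25, 35, 45. Adding 10 each time.
Subsequence C: -1, -2, -3, -4, -5, -6. Subtracting 1 each time.
Subsequence D: 5, 9, 14, 23, 37, 60. A Fibonacci-like recurrence a_n = a_{n-1} + a_{n-2}.
Position 25 falls in subsequence A as its term 7, giving 100.
Term 26 comes from subsequence B (its 7th entry): 55.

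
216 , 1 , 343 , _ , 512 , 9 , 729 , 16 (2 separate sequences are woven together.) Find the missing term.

4

The terms cycle through 2 interleaved subsequences.
Subsequence A: 216, 343, 512, 729. The cubes 6³, 7³, 8³, ….
Subsequence B: 1, ?, 9, 16. Consecutive squares n² from n = 1.
The gap is subsequence B's term 2; the rule gives 4.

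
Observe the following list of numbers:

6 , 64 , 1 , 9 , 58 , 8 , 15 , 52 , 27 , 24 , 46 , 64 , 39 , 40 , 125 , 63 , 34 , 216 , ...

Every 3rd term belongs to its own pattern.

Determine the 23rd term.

Taking every 3rd term gives 3 separate tracks.
Stream A: 6, 9, 15, 24, 39, 63. Each term equals the sum of the previous two.
Stream B: 64, 58, 52, 46, 40, 34. Linear: a_n = 70 − 6·n.
Stream C: 1, 8, 27, 64, 125, 216. Consecutive cubes n³ from n = 1.
Position 23 → stream B, term 8 = 22.

22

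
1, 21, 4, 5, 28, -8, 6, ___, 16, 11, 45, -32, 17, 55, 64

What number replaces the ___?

36

Split by position mod 3: positions 1, 4, 7, … form one track, and each other residue class forms its own.
Track A is 1, 5, 6, 11, 17, which is Fibonacci-style (each term is the sum of the two before it).
Track B is 21, 28, ?, 45, 55, which is triangular numbers starting at T_6.
Track C is 4, -8, 16, -32, 64, which is multiplying by -2 each time.
Track B's pattern makes the blank 36.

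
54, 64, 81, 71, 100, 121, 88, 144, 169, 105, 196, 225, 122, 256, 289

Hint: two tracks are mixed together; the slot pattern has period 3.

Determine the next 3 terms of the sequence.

Positions follow the repeating pattern ABB; grouping by letter gives 2 tracks.
Subsequence A: 54, 71, 88, 105, 122 (arithmetic with common difference +17).
Subsequence B: 64, 81, 100, 121, 144, 169, 196, 225, 256, 289 (perfect squares starting at 8²).
The 16th slot belongs to subsequence A; its 6th term is 139.
Position 17 falls in subsequence B as its term 11, giving 324.
Position 18 falls in subsequence B as its term 12, giving 361.

139, 324, 361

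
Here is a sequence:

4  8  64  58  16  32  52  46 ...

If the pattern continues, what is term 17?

Positions follow the repeating pattern AABB; grouping by letter gives 2 tracks.
Subsequence A: 4, 8, 16, 32 (powers 2^2, 2^3, 2^4, …).
Subsequence B: 64, 58, 52, 46 (arithmetic, step −6).
Term 17 comes from subsequence A (its 9th entry): 1024.

1024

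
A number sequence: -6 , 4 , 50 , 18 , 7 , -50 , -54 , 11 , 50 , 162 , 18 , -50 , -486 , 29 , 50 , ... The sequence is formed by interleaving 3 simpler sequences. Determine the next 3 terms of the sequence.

Taking every 3rd term gives 3 separate tracks.
Track A: -6, 18, -54, 162, -486 — geometric, ×-3 each step.
Track B: 4, 7, 11, 18, 29 — a Fibonacci-like recurrence a_n = a_{n-1} + a_{n-2}.
Track C: 50, -50, 50, -50, 50 — oscillating between 50 and -50.
Term 16 comes from track A (its 6th entry): 1458.
The 17th slot belongs to track B; its 6th term is 47.
The 18th slot belongs to track C; its 6th term is -50.

1458, 47, -50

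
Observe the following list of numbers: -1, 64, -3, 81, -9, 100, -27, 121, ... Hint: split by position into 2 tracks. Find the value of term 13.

-729

Odd-indexed and even-indexed terms follow separate rules.
Track A is -1, -3, -9, -27, which is a geometric progression (common ratio 3).
Track B is 64, 81, 100, 121, which is consecutive squares n² from n = 8.
Position 13 falls in track A as its term 7, giving -729.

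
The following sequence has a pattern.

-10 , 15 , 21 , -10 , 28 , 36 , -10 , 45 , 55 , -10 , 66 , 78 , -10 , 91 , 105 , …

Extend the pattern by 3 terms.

The slot pattern repeats as ABB (period 3), so there are 2 interleaved tracks.
Track A = -10, -10, -10, -10, -10: always -10.
Track B = 15, 21, 28, 36, 45, 55, 66, 78, 91, 105: the triangular numbers T_5, T_6, ….
The 16th slot belongs to track A; its 6th term is -10.
Position 17 → track B, term 11 = 120.
The 18th slot belongs to track B; its 12th term is 136.

-10, 120, 136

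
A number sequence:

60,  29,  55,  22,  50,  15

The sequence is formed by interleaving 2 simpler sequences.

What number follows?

45

Split by position mod 2 into 2 tracks.
Track A: 60, 55, 50 — arithmetic with common difference −5.
Track B: 29, 22, 15 — linear: a_n = 36 − 7·n.
Position 7 falls in track A as its term 4, giving 45.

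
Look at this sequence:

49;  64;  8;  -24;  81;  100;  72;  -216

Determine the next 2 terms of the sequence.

121, 144

Positions follow the repeating pattern AABB; grouping by letter gives 2 tracks.
Track A = 49, 64, 81, 100: perfect squares starting at 7².
Track B = 8, -24, 72, -216: geometric, ×-3 each step.
Position 9 falls in track A as its term 5, giving 121.
Position 10 falls in track A as its term 6, giving 144.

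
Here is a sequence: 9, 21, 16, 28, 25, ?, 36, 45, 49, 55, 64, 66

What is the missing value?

Split by position mod 2 into 2 tracks.
Track A = 9, 16, 25, 36, 49, 64: consecutive squares n² from n = 3.
Track B = 21, 28, ?, 45, 55, 66: triangular numbers starting at T_6.
The gap is track B's term 3; the rule gives 36.

36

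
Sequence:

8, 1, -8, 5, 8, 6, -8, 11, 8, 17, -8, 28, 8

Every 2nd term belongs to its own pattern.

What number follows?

45

Odd-indexed and even-indexed terms follow separate rules.
Stream A: 8, -8, 8, -8, 8, -8, 8 — the oscillation 8·(−1)^(n+1).
Stream B: 1, 5, 6, 11, 17, 28 — a Fibonacci-like recurrence a_n = a_{n-1} + a_{n-2}.
Position 14 → stream B, term 7 = 45.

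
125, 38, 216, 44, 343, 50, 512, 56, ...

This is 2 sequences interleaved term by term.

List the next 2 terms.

729, 62

Odd-indexed and even-indexed terms follow separate rules.
Track A: 125, 216, 343, 512 (consecutive cubes n³ from n = 5).
Track B: 38, 44, 50, 56 (adding 6 each time).
Term 9 comes from track A (its 5th entry): 729.
Term 10 comes from track B (its 5th entry): 62.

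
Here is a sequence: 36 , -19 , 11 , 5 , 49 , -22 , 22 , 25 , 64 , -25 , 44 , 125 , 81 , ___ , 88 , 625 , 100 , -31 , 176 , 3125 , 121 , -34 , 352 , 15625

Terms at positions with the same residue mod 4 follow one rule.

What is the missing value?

Read the sequence 4 terms at a time; column i is its own pattern.
Stream A: 36, 49, 64, 81, 100, 121 (the squares 6², 7², 8², …).
Stream B: -19, -22, -25, ?, -31, -34 (linear: a_n = -16 − 3·n).
Stream C: 11, 22, 44, 88, 176, 352 (multiplying by 2 each time).
Stream D: 5, 25, 125, 625, 3125, 15625 (successive powers of 5).
So the missing entry in stream B is -28.

-28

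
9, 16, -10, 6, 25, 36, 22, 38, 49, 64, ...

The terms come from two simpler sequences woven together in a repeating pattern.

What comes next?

Positions follow the repeating pattern AABB; grouping by letter gives 2 tracks.
Track A is 9, 16, 25, 36, 49, 64, which is the squares 3², 4², 5², ….
Track B is -10, 6, 22, 38, which is adding 16 each time.
Position 11 → track B, term 5 = 54.

54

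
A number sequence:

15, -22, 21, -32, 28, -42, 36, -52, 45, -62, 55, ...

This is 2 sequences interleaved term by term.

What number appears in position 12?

Taking every 2nd term gives 2 separate tracks.
Track A: 15, 21, 28, 36, 45, 55 — the triangular numbers T_5, T_6, ….
Track B: -22, -32, -42, -52, -62 — subtracting 10 each time.
Position 12 → track B, term 6 = -72.

-72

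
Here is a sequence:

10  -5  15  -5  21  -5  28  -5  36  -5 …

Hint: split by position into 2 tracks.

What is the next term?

45

Taking every 2nd term gives 2 separate tracks.
Stream A: 10, 15, 21, 28, 36 (triangular numbers starting at T_4).
Stream B: -5, -5, -5, -5, -5 (always -5).
Position 11 falls in stream A as its term 6, giving 45.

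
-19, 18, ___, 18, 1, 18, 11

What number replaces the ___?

-9

Positions 1, 3, 5, … form one subsequence and positions 2, 4, 6, … form another.
Subsequence A: -19, ?, 1, 11. Arithmetic, step +10.
Subsequence B: 18, 18, 18. Constant 18.
The gap is subsequence A's term 2; the rule gives -9.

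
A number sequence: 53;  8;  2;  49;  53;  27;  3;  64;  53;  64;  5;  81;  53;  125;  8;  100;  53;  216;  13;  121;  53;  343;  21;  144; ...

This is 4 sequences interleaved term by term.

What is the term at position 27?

34

Read the sequence 4 terms at a time; column i is its own pattern.
Track A = 53, 53, 53, 53, 53, 53: constant 53.
Track B = 8, 27, 64, 125, 216, 343: perfect cubes starting at 2³.
Track C = 2, 3, 5, 8, 13, 21: a Fibonacci-like recurrence a_n = a_{n-1} + a_{n-2}.
Track D = 49, 64, 81, 100, 121, 144: consecutive squares n² from n = 7.
Position 27 → track C, term 7 = 34.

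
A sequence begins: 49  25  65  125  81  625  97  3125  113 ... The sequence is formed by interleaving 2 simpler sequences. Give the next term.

15625

Taking every 2nd term gives 2 separate tracks.
Stream A is 49, 65, 81, 97, 113, which is arithmetic with common difference +16.
Stream B is 25, 125, 625, 3125, which is powers of 5.
Position 10 → stream B, term 5 = 15625.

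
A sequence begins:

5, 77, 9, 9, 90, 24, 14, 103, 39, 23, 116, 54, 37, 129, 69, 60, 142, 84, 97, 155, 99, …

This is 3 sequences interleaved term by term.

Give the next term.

157

Split by position mod 3 into 3 tracks.
Subsequence A: 5, 9, 14, 23, 37, 60, 97. A Fibonacci-like recurrence a_n = a_{n-1} + a_{n-2}.
Subsequence B: 77, 90, 103, 116, 129, 142, 155. Adding 13 each time.
Subsequence C: 9, 24, 39, 54, 69, 84, 99. Arithmetic, step +15.
Position 22 falls in subsequence A as its term 8, giving 157.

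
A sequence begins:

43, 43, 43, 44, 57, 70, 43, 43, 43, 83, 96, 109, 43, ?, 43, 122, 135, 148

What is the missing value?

43

The slot pattern repeats as AAABBB (period 6), so there are 2 interleaved tracks.
Track A: 43, 43, 43, 43, 43, 43, 43, ?, 43. The constant sequence 43.
Track B: 44, 57, 70, 83, 96, 109, 122, 135, 148. Adding 13 each time.
Filling track A at index 8 by its rule yields 43.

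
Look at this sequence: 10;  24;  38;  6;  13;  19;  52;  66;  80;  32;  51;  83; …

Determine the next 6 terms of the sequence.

The slot pattern repeats as AAABBB (period 6), so there are 2 interleaved tracks.
Track A is 10, 24, 38, 52, 66, 80, which is adding 14 each time.
Track B is 6, 13, 19, 32, 51, 83, which is each term equals the sum of the previous two.
Position 13 → track A, term 7 = 94.
Term 14 comes from track A (its 8th entry): 108.
Position 15 → track A, term 9 = 122.
Position 16 falls in track B as its term 7, giving 134.
Position 17 falls in track B as its term 8, giving 217.
Position 18 falls in track B as its term 9, giving 351.

94, 108, 122, 134, 217, 351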